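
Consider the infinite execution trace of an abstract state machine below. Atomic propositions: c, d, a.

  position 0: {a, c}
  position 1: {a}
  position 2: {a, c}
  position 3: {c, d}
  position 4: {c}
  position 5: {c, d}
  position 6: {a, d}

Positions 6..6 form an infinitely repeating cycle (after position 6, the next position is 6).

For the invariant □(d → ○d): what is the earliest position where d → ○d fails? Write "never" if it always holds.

3

Check d → ○d at each position in order: 0 ✓, 1 ✓, 2 ✓.
At position 3 the labels are {c, d} and the next position 4 has {c}, so d → ○d is false there. This is the first violation.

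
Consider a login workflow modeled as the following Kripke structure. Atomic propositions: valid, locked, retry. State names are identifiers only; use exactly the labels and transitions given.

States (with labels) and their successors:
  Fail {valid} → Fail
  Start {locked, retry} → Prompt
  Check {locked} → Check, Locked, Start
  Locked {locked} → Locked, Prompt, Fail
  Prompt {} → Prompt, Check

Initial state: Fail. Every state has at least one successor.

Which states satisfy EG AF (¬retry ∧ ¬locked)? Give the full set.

{Fail, Start, Prompt}

States satisfying AF (¬retry ∧ ¬locked): {Fail, Start, Prompt}.
States satisfying EG AF (¬retry ∧ ¬locked): {Fail, Start, Prompt}.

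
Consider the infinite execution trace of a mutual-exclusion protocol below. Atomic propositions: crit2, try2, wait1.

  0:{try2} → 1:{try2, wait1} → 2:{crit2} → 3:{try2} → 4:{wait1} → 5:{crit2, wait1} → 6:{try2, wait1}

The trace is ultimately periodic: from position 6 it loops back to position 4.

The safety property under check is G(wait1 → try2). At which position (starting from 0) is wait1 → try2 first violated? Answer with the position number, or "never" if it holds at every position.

4

Check wait1 → try2 at each position in order: 0 ✓, 1 ✓, 2 ✓, 3 ✓.
At position 4 the labels are {wait1}, so wait1 → try2 is false there. This is the first violation.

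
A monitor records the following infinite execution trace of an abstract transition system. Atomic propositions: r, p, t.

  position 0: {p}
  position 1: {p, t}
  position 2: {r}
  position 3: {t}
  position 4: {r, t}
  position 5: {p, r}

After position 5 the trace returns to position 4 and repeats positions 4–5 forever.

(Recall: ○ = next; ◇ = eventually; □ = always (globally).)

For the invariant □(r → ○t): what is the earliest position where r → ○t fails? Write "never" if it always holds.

4

Check r → ○t at each position in order: 0 ✓, 1 ✓, 2 ✓, 3 ✓.
At position 4 the labels are {r, t} and the next position 5 has {p, r}, so r → ○t is false there. This is the first violation.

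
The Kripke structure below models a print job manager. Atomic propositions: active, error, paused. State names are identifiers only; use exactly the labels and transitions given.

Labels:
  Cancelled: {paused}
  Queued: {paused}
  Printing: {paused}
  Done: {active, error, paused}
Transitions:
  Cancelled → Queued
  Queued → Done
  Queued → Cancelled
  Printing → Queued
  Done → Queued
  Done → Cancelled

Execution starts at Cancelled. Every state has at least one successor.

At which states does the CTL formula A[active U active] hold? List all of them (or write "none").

States satisfying active: {Done}.
States satisfying A[active U active]: {Done}.

{Done}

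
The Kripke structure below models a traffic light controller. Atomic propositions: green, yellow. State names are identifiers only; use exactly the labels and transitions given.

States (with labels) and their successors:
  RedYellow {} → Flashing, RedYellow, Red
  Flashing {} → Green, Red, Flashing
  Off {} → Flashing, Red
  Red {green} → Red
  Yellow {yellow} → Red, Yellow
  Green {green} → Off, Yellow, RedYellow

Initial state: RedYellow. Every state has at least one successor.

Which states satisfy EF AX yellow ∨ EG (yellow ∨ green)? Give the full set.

States satisfying AX yellow: ∅.
States satisfying EF AX yellow: ∅.
States satisfying yellow ∨ green: {Red, Yellow, Green}.
States satisfying EG (yellow ∨ green): {Red, Yellow, Green}.
States satisfying EF AX yellow ∨ EG (yellow ∨ green): {Red, Yellow, Green}.

{Red, Yellow, Green}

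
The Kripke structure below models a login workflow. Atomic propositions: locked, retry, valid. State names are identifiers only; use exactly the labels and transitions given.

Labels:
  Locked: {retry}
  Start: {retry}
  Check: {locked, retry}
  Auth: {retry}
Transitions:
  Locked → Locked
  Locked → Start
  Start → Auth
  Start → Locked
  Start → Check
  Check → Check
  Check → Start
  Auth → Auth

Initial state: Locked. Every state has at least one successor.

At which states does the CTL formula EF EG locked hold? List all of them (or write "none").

{Locked, Start, Check}

States satisfying EG locked: {Check}.
States satisfying EF EG locked: {Locked, Start, Check}.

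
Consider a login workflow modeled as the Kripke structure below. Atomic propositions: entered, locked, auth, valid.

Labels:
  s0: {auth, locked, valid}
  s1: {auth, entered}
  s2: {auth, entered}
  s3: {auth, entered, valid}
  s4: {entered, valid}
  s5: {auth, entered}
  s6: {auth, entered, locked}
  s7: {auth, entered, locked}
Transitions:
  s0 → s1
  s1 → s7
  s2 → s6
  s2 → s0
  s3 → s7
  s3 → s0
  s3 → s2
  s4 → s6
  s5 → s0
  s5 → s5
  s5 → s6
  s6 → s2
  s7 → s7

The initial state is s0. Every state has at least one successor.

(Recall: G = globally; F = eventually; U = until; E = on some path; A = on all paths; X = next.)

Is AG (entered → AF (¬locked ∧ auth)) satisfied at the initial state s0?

States satisfying entered → AF (¬locked ∧ auth): {s0, s1, s2, s3, s4, s5, s6}.
States satisfying AG (entered → AF (¬locked ∧ auth)): ∅.
s7 is reachable from s0 and violates entered → AF (¬locked ∧ auth), so AG fails at s0.
s0 ∉ Sat(AG (entered → AF (¬locked ∧ auth))).

Does not hold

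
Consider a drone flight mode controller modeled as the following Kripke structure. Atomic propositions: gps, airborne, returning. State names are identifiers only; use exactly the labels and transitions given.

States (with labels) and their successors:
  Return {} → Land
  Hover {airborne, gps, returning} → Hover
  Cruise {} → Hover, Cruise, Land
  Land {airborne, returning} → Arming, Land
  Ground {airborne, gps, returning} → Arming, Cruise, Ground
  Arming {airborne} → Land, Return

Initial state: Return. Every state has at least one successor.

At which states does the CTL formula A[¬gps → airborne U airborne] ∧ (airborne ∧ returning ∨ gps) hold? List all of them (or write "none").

{Hover, Land, Ground}

States satisfying ¬gps → airborne: {Hover, Land, Ground, Arming}.
States satisfying airborne: {Hover, Land, Ground, Arming}.
States satisfying A[¬gps → airborne U airborne]: {Hover, Land, Ground, Arming}.
States satisfying airborne ∧ returning: {Hover, Land, Ground}.
States satisfying airborne ∧ returning ∨ gps: {Hover, Land, Ground}.
States satisfying A[¬gps → airborne U airborne] ∧ (airborne ∧ returning ∨ gps): {Hover, Land, Ground}.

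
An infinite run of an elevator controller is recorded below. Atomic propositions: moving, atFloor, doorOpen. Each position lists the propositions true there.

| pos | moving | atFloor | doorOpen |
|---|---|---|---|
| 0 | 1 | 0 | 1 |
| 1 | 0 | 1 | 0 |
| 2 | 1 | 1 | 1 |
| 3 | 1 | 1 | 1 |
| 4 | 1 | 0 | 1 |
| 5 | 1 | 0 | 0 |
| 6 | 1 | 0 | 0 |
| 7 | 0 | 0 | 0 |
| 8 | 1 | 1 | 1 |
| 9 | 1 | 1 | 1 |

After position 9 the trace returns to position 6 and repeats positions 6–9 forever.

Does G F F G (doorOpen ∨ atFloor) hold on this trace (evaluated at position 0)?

Violated

F F G (doorOpen ∨ atFloor) must hold at every position from 0 onward. It fails at position 0, so G F F G (doorOpen ∨ atFloor) is false.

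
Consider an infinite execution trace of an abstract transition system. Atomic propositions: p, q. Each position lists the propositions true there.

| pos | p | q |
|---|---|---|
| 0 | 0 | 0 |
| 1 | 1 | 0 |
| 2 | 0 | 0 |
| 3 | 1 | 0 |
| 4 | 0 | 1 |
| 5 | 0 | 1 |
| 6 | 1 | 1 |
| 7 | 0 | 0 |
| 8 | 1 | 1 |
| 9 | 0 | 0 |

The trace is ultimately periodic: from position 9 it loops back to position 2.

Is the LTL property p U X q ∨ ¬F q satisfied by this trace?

No

Walking from position 0: at position 0, X q has not yet held and p fails, so p U X q is false.
At position 0: p U X q is false; ¬F q is false; so p U X q ∨ ¬F q is false.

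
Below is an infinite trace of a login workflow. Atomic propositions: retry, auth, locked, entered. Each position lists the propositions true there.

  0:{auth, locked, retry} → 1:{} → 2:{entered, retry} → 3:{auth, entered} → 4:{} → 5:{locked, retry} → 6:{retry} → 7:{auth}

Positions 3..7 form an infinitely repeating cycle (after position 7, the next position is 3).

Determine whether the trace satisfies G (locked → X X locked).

locked → X X locked must hold at every position from 0 onward. It fails at position 0, so G (locked → X X locked) is false.
Positions where locked holds: 0, 5.
Check X X locked at each: 0→fails, 5→fails.

No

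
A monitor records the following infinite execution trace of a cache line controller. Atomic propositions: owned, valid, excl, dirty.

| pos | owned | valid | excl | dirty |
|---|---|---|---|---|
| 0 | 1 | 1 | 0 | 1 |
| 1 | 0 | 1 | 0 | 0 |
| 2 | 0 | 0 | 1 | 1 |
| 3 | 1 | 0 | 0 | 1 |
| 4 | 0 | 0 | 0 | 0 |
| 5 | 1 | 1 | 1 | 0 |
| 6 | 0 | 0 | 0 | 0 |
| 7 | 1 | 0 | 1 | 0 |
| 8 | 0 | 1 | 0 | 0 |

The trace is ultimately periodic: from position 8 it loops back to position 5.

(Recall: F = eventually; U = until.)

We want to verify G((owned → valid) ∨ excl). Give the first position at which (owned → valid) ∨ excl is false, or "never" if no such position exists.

Check (owned → valid) ∨ excl at each position in order: 0 ✓, 1 ✓, 2 ✓.
At position 3 the labels are {dirty, owned}, so (owned → valid) ∨ excl is false there. This is the first violation.

3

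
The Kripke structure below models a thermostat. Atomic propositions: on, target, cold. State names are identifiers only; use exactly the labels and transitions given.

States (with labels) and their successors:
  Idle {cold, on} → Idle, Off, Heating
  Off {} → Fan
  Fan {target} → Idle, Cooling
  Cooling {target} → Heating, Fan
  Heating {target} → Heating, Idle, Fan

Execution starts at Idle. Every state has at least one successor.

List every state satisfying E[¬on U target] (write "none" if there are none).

States satisfying ¬on: {Off, Fan, Cooling, Heating}.
States satisfying target: {Fan, Cooling, Heating}.
States satisfying E[¬on U target]: {Off, Fan, Cooling, Heating}.

{Off, Fan, Cooling, Heating}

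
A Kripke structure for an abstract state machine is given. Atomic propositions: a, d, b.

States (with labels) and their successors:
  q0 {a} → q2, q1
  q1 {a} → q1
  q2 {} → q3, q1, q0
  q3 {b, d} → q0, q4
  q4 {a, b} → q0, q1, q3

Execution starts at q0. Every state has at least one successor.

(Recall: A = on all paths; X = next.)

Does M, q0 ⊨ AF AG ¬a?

States satisfying AG ¬a: ∅.
States satisfying AF AG ¬a: ∅.
There is a path from q0 along which AG ¬a never holds.
q0 ∉ Sat(AF AG ¬a).

No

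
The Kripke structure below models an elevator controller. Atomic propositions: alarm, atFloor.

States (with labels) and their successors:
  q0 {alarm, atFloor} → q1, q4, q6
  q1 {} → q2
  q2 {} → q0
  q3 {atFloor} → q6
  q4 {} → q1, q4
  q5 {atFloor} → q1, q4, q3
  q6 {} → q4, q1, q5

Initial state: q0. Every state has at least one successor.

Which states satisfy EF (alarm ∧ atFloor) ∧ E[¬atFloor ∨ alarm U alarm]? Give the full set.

{q0, q1, q2, q4, q6}

States satisfying alarm ∧ atFloor: {q0}.
States satisfying EF (alarm ∧ atFloor): {q0, q1, q2, q3, q4, q5, q6}.
States satisfying ¬atFloor ∨ alarm: {q0, q1, q2, q4, q6}.
States satisfying alarm: {q0}.
States satisfying E[¬atFloor ∨ alarm U alarm]: {q0, q1, q2, q4, q6}.
States satisfying EF (alarm ∧ atFloor) ∧ E[¬atFloor ∨ alarm U alarm]: {q0, q1, q2, q4, q6}.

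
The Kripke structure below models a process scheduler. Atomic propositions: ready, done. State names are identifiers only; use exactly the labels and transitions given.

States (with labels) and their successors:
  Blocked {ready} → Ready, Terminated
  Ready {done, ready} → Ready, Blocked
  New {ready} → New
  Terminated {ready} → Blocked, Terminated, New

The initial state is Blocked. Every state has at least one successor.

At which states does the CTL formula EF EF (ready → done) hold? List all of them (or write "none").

States satisfying EF (ready → done): {Blocked, Ready, Terminated}.
States satisfying EF EF (ready → done): {Blocked, Ready, Terminated}.

{Blocked, Ready, Terminated}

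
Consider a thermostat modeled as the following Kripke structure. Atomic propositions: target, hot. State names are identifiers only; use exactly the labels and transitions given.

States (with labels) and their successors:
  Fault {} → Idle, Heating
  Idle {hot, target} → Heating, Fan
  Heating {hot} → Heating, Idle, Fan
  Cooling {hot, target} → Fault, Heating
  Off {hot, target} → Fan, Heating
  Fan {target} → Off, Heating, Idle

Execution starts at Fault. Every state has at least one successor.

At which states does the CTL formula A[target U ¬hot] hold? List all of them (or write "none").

{Fault, Fan}

States satisfying target: {Idle, Cooling, Off, Fan}.
States satisfying ¬hot: {Fault, Fan}.
States satisfying A[target U ¬hot]: {Fault, Fan}.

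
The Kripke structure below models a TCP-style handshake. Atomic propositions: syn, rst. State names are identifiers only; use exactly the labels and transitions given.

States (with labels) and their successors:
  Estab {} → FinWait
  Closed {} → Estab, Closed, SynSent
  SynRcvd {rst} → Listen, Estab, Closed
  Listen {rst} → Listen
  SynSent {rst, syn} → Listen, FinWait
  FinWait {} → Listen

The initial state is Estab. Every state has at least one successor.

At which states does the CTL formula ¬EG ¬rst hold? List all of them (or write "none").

{Estab, SynRcvd, Listen, SynSent, FinWait}

States satisfying ¬rst: {Estab, Closed, FinWait}.
States satisfying EG ¬rst: {Closed}.
States satisfying ¬EG ¬rst: {Estab, SynRcvd, Listen, SynSent, FinWait}.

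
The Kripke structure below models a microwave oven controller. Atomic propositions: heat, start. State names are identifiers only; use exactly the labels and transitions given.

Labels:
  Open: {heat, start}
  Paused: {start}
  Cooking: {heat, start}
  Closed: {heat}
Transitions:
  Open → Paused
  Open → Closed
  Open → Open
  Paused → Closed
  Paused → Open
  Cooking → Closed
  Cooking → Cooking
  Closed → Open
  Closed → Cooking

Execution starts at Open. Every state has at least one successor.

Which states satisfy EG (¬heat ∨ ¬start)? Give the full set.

States satisfying ¬heat ∨ ¬start: {Paused, Closed}.
States satisfying EG (¬heat ∨ ¬start): ∅.

none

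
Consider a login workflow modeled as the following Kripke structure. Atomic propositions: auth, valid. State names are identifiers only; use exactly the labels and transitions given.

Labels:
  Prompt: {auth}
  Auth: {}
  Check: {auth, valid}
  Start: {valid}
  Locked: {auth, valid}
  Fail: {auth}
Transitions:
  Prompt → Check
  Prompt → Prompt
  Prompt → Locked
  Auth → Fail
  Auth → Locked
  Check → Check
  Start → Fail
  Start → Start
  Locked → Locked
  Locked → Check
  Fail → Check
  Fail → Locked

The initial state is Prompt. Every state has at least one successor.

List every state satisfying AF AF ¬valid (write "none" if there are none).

States satisfying AF ¬valid: {Prompt, Auth, Fail}.
States satisfying AF AF ¬valid: {Prompt, Auth, Fail}.

{Prompt, Auth, Fail}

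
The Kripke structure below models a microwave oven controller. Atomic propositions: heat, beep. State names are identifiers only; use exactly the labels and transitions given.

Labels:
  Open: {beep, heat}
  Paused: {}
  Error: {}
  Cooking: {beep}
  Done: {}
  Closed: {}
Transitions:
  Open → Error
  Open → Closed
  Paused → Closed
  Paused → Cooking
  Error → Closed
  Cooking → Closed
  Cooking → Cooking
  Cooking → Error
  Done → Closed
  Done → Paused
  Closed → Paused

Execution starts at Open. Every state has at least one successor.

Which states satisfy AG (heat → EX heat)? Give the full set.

States satisfying heat → EX heat: {Paused, Error, Cooking, Done, Closed}.
States satisfying AG (heat → EX heat): {Paused, Error, Cooking, Done, Closed}.

{Paused, Error, Cooking, Done, Closed}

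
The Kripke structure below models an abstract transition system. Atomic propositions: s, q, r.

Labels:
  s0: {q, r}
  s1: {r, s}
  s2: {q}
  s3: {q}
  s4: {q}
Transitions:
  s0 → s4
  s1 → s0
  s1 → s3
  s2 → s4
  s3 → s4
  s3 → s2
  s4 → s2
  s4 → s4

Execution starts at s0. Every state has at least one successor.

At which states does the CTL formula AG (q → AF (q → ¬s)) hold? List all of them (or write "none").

{s0, s1, s2, s3, s4}

States satisfying q → AF (q → ¬s): {s0, s1, s2, s3, s4}.
States satisfying AG (q → AF (q → ¬s)): {s0, s1, s2, s3, s4}.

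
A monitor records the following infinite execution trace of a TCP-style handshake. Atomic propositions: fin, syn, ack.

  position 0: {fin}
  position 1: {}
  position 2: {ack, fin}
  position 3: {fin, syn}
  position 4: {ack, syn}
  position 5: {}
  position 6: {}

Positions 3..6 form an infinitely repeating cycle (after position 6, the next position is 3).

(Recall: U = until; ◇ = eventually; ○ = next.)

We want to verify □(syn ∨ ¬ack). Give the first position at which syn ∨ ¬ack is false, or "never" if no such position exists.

2

Check syn ∨ ¬ack at each position in order: 0 ✓, 1 ✓.
At position 2 the labels are {ack, fin}, so syn ∨ ¬ack is false there. This is the first violation.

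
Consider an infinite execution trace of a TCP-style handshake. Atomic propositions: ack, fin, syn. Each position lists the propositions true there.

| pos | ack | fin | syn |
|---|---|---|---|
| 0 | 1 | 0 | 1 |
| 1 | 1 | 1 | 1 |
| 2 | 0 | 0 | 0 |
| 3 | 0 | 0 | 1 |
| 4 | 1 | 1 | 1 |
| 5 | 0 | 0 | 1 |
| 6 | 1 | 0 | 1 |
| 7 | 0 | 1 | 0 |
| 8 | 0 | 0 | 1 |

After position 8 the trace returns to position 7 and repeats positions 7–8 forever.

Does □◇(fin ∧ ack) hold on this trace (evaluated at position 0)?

No

◇(fin ∧ ack) must hold at every position from 0 onward. It fails at position 5, so □◇(fin ∧ ack) is false.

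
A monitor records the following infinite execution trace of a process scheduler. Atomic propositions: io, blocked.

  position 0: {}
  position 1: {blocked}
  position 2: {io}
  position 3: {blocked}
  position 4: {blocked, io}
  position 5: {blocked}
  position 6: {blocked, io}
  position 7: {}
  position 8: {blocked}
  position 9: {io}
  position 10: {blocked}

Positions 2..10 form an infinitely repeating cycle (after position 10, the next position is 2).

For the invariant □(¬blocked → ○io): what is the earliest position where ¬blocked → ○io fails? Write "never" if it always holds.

At position 0 the labels are {} and the next position 1 has {blocked}, so ¬blocked → ○io is false there. This is the first violation.

0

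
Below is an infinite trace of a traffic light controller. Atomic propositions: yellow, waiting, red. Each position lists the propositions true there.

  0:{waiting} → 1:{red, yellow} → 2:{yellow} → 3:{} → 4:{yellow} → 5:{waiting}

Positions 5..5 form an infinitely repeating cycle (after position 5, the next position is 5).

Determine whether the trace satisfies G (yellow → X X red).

yellow → X X red must hold at every position from 0 onward. It fails at position 1, so G (yellow → X X red) is false.
Positions where yellow holds: 1, 2, 4.
Check X X red at each: 1→fails, 2→fails, 4→fails.

Violated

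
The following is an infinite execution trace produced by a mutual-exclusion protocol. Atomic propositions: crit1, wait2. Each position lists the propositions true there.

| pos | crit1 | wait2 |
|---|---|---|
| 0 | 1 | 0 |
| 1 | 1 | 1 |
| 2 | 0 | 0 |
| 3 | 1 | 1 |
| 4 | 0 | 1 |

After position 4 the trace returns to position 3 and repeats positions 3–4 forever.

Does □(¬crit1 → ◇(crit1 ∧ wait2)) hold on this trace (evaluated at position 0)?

Holds

¬crit1 → ◇(crit1 ∧ wait2) holds at every position 0..4, and those are all positions ever visited, so □(¬crit1 → ◇(crit1 ∧ wait2)) holds.
Positions where ¬crit1 holds: 2, 4.
Check ◇(crit1 ∧ wait2) at each: 2→ok, 4→ok.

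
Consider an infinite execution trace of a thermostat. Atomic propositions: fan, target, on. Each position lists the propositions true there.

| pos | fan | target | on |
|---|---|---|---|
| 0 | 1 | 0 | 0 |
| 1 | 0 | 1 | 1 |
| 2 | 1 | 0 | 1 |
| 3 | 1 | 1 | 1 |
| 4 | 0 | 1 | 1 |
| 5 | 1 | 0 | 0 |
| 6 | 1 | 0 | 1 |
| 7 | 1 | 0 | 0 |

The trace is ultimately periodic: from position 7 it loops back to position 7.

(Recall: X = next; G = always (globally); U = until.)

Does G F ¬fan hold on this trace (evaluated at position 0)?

F ¬fan must hold at every position from 0 onward. It fails at position 5, so G F ¬fan is false.

Violated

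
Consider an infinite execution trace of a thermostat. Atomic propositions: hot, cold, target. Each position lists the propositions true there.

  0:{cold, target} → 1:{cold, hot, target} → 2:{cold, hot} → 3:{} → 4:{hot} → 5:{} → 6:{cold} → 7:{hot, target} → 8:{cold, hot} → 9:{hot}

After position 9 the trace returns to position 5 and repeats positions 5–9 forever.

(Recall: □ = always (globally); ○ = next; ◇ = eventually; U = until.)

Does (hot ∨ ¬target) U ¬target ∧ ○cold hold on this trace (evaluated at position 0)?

No

Walking from position 0: at position 0, ¬target has not yet held and hot ∨ ¬target fails, so (hot ∨ ¬target) U ¬target is false.
The position after 0 is 1; cold is true there.
At position 0: (hot ∨ ¬target) U ¬target is false; ○cold is true; so (hot ∨ ¬target) U ¬target ∧ ○cold is false.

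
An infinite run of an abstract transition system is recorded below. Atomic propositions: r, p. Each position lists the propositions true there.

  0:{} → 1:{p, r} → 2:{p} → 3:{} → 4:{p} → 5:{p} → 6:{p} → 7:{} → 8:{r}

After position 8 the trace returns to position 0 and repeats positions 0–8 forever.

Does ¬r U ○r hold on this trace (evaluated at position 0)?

Walking from position 0: ○r first holds at position 0, and ¬r holds at every earlier position along the way, so ¬r U ○r holds.

Holds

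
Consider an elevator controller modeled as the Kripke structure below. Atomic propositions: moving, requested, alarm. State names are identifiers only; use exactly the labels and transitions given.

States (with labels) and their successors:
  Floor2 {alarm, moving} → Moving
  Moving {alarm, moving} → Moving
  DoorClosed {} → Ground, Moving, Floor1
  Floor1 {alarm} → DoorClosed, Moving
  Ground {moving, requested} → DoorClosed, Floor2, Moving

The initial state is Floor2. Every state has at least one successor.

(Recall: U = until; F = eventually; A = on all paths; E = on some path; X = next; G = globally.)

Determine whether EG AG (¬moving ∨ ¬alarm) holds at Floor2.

Does not hold

States satisfying AG (¬moving ∨ ¬alarm): ∅.
States satisfying EG AG (¬moving ∨ ¬alarm): ∅.
No suitable path/successor from Floor2 witnesses the formula.
Floor2 ∉ Sat(EG AG (¬moving ∨ ¬alarm)).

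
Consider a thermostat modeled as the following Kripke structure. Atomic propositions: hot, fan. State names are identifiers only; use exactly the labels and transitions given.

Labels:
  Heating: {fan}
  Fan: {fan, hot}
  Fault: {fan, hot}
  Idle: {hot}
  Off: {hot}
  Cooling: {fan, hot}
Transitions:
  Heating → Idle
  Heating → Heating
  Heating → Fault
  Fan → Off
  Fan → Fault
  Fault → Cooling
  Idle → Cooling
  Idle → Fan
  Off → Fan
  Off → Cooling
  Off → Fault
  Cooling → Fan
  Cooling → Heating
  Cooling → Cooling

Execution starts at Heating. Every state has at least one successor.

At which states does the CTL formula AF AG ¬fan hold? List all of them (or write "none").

States satisfying AG ¬fan: ∅.
States satisfying AF AG ¬fan: ∅.

none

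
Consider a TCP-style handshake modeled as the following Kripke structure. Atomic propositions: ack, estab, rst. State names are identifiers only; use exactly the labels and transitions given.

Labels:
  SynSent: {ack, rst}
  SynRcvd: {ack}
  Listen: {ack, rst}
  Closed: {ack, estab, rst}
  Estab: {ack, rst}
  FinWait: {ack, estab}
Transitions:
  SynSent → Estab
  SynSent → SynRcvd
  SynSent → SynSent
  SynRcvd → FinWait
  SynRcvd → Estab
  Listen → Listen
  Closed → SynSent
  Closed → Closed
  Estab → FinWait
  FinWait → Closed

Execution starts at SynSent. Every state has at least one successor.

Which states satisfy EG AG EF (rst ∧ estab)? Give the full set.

States satisfying AG EF (rst ∧ estab): {SynSent, SynRcvd, Closed, Estab, FinWait}.
States satisfying EG AG EF (rst ∧ estab): {SynSent, SynRcvd, Closed, Estab, FinWait}.

{SynSent, SynRcvd, Closed, Estab, FinWait}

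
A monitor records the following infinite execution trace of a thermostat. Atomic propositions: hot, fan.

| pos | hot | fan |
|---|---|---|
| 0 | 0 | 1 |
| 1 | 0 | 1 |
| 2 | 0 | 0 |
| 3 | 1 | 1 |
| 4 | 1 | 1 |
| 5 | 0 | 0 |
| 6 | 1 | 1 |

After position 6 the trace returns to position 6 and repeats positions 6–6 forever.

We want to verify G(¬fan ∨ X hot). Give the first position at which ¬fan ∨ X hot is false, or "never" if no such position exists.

0

At position 0 the labels are {fan} and the next position 1 has {fan}, so ¬fan ∨ X hot is false there. This is the first violation.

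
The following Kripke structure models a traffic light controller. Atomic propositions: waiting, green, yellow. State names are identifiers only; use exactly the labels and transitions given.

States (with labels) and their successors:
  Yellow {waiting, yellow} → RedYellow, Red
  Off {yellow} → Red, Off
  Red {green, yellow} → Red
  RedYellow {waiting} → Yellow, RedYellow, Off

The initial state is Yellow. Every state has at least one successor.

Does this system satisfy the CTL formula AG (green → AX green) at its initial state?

Holds

States satisfying green → AX green: {Yellow, Off, Red, RedYellow}.
States satisfying AG (green → AX green): {Yellow, Off, Red, RedYellow}.
Every state reachable from Yellow satisfies green → AX green.
Yellow ∈ Sat(AG (green → AX green)).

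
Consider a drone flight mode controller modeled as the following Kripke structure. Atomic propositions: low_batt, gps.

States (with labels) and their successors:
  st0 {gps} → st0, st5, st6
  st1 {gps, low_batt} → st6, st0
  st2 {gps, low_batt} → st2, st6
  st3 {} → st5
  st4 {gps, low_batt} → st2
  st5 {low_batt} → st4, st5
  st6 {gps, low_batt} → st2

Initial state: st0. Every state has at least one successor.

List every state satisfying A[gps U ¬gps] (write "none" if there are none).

{st3, st5}

States satisfying gps: {st0, st1, st2, st4, st6}.
States satisfying ¬gps: {st3, st5}.
States satisfying A[gps U ¬gps]: {st3, st5}.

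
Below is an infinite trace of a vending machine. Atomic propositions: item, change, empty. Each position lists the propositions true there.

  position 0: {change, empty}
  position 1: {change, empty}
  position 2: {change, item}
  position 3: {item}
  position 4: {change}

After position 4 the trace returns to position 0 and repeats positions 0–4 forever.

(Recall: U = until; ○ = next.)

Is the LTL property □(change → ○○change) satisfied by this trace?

No

change → ○○change must hold at every position from 0 onward. It fails at position 1, so □(change → ○○change) is false.
Positions where change holds: 0, 1, 2, 4.
Check ○○change at each: 0→ok, 1→fails, 2→ok, 4→ok.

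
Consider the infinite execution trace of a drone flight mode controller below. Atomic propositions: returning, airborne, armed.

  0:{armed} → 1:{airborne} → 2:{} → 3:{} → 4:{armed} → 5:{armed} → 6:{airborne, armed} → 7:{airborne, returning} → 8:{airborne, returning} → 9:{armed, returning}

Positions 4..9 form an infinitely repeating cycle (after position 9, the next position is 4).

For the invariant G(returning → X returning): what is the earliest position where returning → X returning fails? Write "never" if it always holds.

9

Check returning → X returning at each position in order: 0 ✓, 1 ✓, 2 ✓, 3 ✓, 4 ✓, 5 ✓, 6 ✓, 7 ✓, 8 ✓.
At position 9 the labels are {armed, returning} and the next position 4 has {armed}, so returning → X returning is false there. This is the first violation.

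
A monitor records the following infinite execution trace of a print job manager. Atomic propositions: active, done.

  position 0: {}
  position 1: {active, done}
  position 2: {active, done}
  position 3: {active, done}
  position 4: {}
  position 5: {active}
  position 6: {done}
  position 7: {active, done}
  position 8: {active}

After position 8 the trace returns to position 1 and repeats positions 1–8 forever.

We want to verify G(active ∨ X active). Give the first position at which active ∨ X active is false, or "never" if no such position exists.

active ∨ X active holds at every position 0..8, and those are all the positions the trace ever visits, so the invariant G(active ∨ X active) is never violated.

never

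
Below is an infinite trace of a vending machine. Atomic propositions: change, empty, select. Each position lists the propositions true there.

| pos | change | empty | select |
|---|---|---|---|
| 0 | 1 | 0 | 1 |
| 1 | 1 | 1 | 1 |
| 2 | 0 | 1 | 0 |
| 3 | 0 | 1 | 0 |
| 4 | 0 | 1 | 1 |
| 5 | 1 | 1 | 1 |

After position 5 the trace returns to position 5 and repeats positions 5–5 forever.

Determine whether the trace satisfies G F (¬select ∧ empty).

F (¬select ∧ empty) must hold at every position from 0 onward. It fails at position 4, so G F (¬select ∧ empty) is false.

Violated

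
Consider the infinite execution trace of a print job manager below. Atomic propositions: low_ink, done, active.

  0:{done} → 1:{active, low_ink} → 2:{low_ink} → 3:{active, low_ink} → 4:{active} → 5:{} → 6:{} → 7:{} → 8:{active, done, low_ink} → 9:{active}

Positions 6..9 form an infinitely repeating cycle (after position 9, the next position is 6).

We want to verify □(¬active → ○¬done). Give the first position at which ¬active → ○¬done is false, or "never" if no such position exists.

7

Check ¬active → ○¬done at each position in order: 0 ✓, 1 ✓, 2 ✓, 3 ✓, 4 ✓, 5 ✓, 6 ✓.
At position 7 the labels are {} and the next position 8 has {active, done, low_ink}, so ¬active → ○¬done is false there. This is the first violation.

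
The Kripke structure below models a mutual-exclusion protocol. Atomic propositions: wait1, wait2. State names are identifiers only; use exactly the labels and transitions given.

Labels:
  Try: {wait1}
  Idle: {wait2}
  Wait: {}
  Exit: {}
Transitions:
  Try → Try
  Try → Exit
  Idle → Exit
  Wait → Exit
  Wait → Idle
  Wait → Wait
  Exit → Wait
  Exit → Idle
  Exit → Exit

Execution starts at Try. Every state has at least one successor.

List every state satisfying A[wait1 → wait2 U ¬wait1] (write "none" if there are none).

{Idle, Wait, Exit}

States satisfying wait1 → wait2: {Idle, Wait, Exit}.
States satisfying ¬wait1: {Idle, Wait, Exit}.
States satisfying A[wait1 → wait2 U ¬wait1]: {Idle, Wait, Exit}.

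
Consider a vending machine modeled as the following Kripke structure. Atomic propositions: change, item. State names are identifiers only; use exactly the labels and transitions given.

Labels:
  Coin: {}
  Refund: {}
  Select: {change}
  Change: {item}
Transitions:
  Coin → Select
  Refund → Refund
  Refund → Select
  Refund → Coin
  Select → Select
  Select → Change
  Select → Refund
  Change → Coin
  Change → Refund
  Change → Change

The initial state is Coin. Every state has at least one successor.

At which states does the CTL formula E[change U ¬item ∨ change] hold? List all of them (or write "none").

States satisfying change: {Select}.
States satisfying ¬item ∨ change: {Coin, Refund, Select}.
States satisfying E[change U ¬item ∨ change]: {Coin, Refund, Select}.

{Coin, Refund, Select}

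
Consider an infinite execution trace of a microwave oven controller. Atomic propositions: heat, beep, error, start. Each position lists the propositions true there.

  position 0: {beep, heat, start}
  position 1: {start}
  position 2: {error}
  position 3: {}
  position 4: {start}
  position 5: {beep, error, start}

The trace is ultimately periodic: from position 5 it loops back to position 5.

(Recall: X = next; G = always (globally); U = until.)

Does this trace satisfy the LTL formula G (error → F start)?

error → F start holds at every position 0..5, and those are all positions ever visited, so G (error → F start) holds.
Positions where error holds: 2, 5.
Check F start at each: 2→ok, 5→ok.

Yes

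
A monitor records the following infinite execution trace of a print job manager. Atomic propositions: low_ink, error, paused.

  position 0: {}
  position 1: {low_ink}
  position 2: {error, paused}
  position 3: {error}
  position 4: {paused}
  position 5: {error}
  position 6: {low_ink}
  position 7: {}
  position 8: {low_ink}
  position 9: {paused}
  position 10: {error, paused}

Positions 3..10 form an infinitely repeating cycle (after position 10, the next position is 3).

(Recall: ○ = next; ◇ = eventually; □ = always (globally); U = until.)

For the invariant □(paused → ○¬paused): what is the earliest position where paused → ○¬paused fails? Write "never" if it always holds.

Check paused → ○¬paused at each position in order: 0 ✓, 1 ✓, 2 ✓, 3 ✓, 4 ✓, 5 ✓, 6 ✓, 7 ✓, 8 ✓.
At position 9 the labels are {paused} and the next position 10 has {error, paused}, so paused → ○¬paused is false there. This is the first violation.

9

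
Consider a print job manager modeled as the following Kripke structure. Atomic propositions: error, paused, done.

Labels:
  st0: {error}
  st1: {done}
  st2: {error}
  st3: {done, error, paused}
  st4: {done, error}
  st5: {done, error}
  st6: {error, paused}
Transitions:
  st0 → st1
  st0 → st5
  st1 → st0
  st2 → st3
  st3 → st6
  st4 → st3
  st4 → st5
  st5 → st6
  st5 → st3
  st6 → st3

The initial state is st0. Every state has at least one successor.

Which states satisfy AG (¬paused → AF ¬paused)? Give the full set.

States satisfying ¬paused → AF ¬paused: {st0, st1, st2, st3, st4, st5, st6}.
States satisfying AG (¬paused → AF ¬paused): {st0, st1, st2, st3, st4, st5, st6}.

{st0, st1, st2, st3, st4, st5, st6}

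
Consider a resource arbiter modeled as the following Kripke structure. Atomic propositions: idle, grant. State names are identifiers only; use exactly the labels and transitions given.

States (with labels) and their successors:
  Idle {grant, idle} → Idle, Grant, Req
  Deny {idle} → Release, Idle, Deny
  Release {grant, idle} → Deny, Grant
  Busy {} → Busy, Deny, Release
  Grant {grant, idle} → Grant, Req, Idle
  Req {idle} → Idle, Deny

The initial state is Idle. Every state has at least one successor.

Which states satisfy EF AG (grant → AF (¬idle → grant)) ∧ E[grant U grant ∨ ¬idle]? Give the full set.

{Idle, Release, Busy, Grant}

States satisfying AG (grant → AF (¬idle → grant)): {Idle, Deny, Release, Busy, Grant, Req}.
States satisfying EF AG (grant → AF (¬idle → grant)): {Idle, Deny, Release, Busy, Grant, Req}.
States satisfying grant: {Idle, Release, Grant}.
States satisfying grant ∨ ¬idle: {Idle, Release, Busy, Grant}.
States satisfying E[grant U grant ∨ ¬idle]: {Idle, Release, Busy, Grant}.
States satisfying EF AG (grant → AF (¬idle → grant)) ∧ E[grant U grant ∨ ¬idle]: {Idle, Release, Busy, Grant}.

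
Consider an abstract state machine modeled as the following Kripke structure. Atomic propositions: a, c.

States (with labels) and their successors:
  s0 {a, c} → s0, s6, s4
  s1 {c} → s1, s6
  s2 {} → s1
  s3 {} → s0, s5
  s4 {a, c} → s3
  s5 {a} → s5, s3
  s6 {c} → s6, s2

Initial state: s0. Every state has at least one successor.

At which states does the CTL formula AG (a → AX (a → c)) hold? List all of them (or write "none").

States satisfying a → AX (a → c): {s0, s1, s2, s3, s4, s6}.
States satisfying AG (a → AX (a → c)): {s1, s2, s6}.

{s1, s2, s6}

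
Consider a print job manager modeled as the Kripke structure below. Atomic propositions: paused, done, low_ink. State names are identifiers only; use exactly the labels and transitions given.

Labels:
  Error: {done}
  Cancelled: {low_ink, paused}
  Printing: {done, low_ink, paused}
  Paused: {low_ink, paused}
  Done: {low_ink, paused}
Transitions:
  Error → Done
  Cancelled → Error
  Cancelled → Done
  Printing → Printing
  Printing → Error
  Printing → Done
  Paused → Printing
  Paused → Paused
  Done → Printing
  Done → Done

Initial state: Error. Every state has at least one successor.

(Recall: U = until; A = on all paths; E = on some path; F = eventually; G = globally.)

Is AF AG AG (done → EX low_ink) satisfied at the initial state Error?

Satisfied

States satisfying AG AG (done → EX low_ink): {Error, Cancelled, Printing, Paused, Done}.
States satisfying AF AG AG (done → EX low_ink): {Error, Cancelled, Printing, Paused, Done}.
Error ∈ Sat(AF AG AG (done → EX low_ink)).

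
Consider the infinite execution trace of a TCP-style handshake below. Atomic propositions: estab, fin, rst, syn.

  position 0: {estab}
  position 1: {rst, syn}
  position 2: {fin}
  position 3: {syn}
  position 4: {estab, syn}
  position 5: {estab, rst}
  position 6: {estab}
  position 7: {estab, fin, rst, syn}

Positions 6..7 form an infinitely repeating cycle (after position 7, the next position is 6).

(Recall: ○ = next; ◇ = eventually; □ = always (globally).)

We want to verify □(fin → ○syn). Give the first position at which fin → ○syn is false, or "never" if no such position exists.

7

Check fin → ○syn at each position in order: 0 ✓, 1 ✓, 2 ✓, 3 ✓, 4 ✓, 5 ✓, 6 ✓.
At position 7 the labels are {estab, fin, rst, syn} and the next position 6 has {estab}, so fin → ○syn is false there. This is the first violation.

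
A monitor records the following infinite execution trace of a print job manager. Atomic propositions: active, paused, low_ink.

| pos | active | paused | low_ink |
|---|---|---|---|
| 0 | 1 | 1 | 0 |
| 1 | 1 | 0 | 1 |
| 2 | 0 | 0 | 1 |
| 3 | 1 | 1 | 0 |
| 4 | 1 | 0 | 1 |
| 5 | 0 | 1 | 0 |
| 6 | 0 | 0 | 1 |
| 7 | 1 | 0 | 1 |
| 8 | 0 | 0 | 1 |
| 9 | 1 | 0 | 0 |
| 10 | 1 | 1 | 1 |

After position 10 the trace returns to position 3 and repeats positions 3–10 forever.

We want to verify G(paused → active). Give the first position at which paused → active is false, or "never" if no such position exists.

Check paused → active at each position in order: 0 ✓, 1 ✓, 2 ✓, 3 ✓, 4 ✓.
At position 5 the labels are {paused}, so paused → active is false there. This is the first violation.

5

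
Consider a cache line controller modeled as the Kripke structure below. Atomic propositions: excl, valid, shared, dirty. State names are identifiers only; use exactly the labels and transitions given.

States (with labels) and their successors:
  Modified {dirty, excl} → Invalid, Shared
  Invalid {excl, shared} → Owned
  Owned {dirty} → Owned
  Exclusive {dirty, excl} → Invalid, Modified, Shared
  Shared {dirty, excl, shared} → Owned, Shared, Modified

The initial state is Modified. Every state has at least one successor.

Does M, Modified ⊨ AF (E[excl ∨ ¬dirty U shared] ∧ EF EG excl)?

Holds

States satisfying E[excl ∨ ¬dirty U shared] ∧ EF EG excl: {Modified, Exclusive, Shared}.
States satisfying AF (E[excl ∨ ¬dirty U shared] ∧ EF EG excl): {Modified, Exclusive, Shared}.
Modified ∈ Sat(AF (E[excl ∨ ¬dirty U shared] ∧ EF EG excl)).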